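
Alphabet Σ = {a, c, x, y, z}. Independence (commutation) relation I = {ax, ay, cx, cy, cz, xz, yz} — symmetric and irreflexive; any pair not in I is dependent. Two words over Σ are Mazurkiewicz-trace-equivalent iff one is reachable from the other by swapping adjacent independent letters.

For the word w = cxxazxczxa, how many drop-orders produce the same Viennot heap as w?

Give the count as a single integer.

630

piece 0:c — minimal
piece 1:x — minimal
piece 2:x rests on {1:x}
piece 3:a rests on {0:c}
piece 4:z rests on {3:a}
piece 5:x rests on {2:x}
piece 6:c rests on {3:a}
piece 7:z rests on {4:z}
piece 8:x rests on {5:x}
piece 9:a rests on {6:c, 7:z}
minimal pieces: {0:c, 1:x}
ways to finish when only these pieces remain (= sum over removing one remaining piece with nothing left below it):
  1 left: {8}→1  {9}→1
  2 left: {5,8}→1  {6,9}→1  {7,9}→1  {8,9}→2
  3 left: {2,5,8}→1  {4,7,9}→1  {5,8,9}→3  {6,7,9}→2  {6,8,9}→3  {7,8,9}→3
  4 left: {1,2,5,8}→1  {2,5,8,9}→4  {4,6,7,9}→3  {4,7,8,9}→4  {5,6,8,9}→6  {5,7,8,9}→6  {6,7,8,9}→8
  5 left: {1,2,5,8,9}→5  {2,5,6,8,9}→10  {2,5,7,8,9}→10  {3,4,6,7,9}→3  {4,5,7,8,9}→10  {4,6,7,8,9}→15  {5,6,7,8,9}→20
  6 left: {0,3,4,6,7,9}→3  {1,2,5,6,8,9}→15  {1,2,5,7,8,9}→15  {2,4,5,7,8,9}→20  {2,5,6,7,8,9}→40  {3,4,6,7,8,9}→18  {4,5,6,7,8,9}→45
  7 left: {0,3,4,6,7,8,9}→21  {1,2,4,5,7,8,9}→35  {1,2,5,6,7,8,9}→70  {2,4,5,6,7,8,9}→105  {3,4,5,6,7,8,9}→63
  8 left: {0,3,4,5,6,7,8,9}→84  {1,2,4,5,6,7,8,9}→210  {2,3,4,5,6,7,8,9}→168
  placing 0:c first → 378 extensions
  placing 1:x first → 252 extensions
total linear extensions = 630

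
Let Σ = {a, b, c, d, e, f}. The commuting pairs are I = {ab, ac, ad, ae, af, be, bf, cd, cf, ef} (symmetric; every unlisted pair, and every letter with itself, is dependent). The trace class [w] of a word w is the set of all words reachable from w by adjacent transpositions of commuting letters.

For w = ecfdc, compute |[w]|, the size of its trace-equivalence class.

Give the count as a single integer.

0(e) covers ∅
1(c) covers 0:e
2(f) covers ∅
3(d) covers 0:e, 2:f
4(c) covers 1:c
floor of heap: 0:e, 2:f
completions by unplaced set U, small U first (add the entries for U minus each lowest piece of U):
  |U|=1: {3}:1  {4}:1
  |U|=2: {1,4}:1  {2,3}:1  {3,4}:2
  |U|=3: {1,3,4}:3  {2,3,4}:3
  start at 0(e): 6
  start at 2(f): 3
sum over floor = 9

9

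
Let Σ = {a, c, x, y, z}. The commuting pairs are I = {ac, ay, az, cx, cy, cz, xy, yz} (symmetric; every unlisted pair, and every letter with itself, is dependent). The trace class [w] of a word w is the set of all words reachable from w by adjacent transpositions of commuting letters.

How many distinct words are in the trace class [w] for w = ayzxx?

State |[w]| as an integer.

10

0(a) covers ∅
1(y) covers ∅
2(z) covers ∅
3(x) covers 0:a, 2:z
4(x) covers 3:x
floor of heap: 0:a, 1:y, 2:z
completions by unplaced set U, small U first (add the entries for U minus each lowest piece of U):
  |U|=1: {1}:1  {4}:1
  |U|=2: {1,4}:2  {3,4}:1
  |U|=3: {0,3,4}:1  {1,3,4}:3  {2,3,4}:1
  start at 0(a): 4
  start at 1(y): 2
  start at 2(z): 4
sum over floor = 10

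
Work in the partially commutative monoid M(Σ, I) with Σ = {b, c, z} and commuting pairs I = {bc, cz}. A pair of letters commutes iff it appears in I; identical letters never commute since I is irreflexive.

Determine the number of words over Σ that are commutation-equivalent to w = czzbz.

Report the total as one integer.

0(c) covers ∅
1(z) covers ∅
2(z) covers 1:z
3(b) covers 2:z
4(z) covers 3:b
floor of heap: 0:c, 1:z
completions by unplaced set U, small U first (add the entries for U minus each lowest piece of U):
  |U|=1: {0}:1  {4}:1
  |U|=2: {0,4}:2  {3,4}:1
  |U|=3: {0,3,4}:3  {2,3,4}:1
  start at 0(c): 1
  start at 1(z): 4
sum over floor = 5

5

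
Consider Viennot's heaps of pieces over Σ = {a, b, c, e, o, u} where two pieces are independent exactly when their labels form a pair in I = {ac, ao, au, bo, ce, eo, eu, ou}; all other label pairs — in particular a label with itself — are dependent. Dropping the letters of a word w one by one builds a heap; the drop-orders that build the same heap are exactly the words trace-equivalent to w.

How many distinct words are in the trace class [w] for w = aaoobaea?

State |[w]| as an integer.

#0=a has no predecessor
#1=a depends on [0:a]
#2=o has no predecessor
#3=o depends on [2:o]
#4=b depends on [1:a]
#5=a depends on [4:b]
#6=e depends on [5:a]
#7=a depends on [6:e]
sources: [0:a, 2:o]
N(rest) = Σ N(rest − s) over sources s of rest; N(one piece) = 1:
  size 1 → [3]=1  [7]=1
  size 2 → [2,3]=1  [3,7]=2  [6,7]=1
  size 3 → [2,3,7]=3  [3,6,7]=3  [5,6,7]=1
  size 4 → [2,3,6,7]=6  [3,5,6,7]=4  [4,5,6,7]=1
  size 5 → [1,4,5,6,7]=1  [2,3,5,6,7]=10  [3,4,5,6,7]=5
  size 6 → [0,1,4,5,6,7]=1  [1,3,4,5,6,7]=6  [2,3,4,5,6,7]=15
  first=0(a) contributes 21
  first=2(o) contributes 7
|[w]| = 28

28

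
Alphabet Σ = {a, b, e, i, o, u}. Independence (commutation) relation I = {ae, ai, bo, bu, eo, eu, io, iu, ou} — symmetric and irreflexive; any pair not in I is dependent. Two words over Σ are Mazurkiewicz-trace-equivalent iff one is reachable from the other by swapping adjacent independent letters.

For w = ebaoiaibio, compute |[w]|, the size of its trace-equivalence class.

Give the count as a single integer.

35

0(e) covers ∅
1(b) covers 0:e
2(a) covers 1:b
3(o) covers 2:a
4(i) covers 1:b
5(a) covers 3:o
6(i) covers 4:i
7(b) covers 5:a, 6:i
8(i) covers 7:b
9(o) covers 5:a
floor of heap: 0:e
completions by unplaced set U, small U first (add the entries for U minus each lowest piece of U):
  |U|=1: {8}:1  {9}:1
  |U|=2: {7,8}:1  {8,9}:2
  |U|=3: {6,7,8}:1  {7,8,9}:3
  |U|=4: {4,6,7,8}:1  {5,7,8,9}:3  {6,7,8,9}:4
  |U|=5: {3,5,7,8,9}:3  {4,6,7,8,9}:5  {5,6,7,8,9}:7
  |U|=6: {2,3,5,7,8,9}:3  {3,5,6,7,8,9}:10  {4,5,6,7,8,9}:12
  |U|=7: {2,3,5,6,7,8,9}:13  {3,4,5,6,7,8,9}:22
  |U|=8: {2,3,4,5,6,7,8,9}:35
  start at 0(e): 35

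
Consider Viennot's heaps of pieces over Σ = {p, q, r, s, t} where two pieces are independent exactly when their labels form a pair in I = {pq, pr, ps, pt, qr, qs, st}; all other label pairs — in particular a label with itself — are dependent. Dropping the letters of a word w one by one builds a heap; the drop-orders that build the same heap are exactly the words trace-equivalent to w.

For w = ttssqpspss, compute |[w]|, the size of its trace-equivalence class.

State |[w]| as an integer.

drop 0:t onto floor
drop 1:t onto {0:t}
drop 2:s onto floor
drop 3:s onto {2:s}
drop 4:q onto {1:t}
drop 5:p onto floor
drop 6:s onto {3:s}
drop 7:p onto {5:p}
drop 8:s onto {6:s}
drop 9:s onto {8:s}
ground layer = {0:t, 2:s, 5:p}
drop-orders for the pieces not yet dropped (sum over which currently-grounded one goes next):
  1 to go: {4} 1  {7} 1  {9} 1
  2 to go: {1,4} 1  {4,7} 2  {4,9} 2  {5,7} 1  {7,9} 2  {8,9} 1
  3 to go: {0,1,4} 1  {1,4,7} 3  {1,4,9} 3  {4,5,7} 3  {4,7,9} 6  {4,8,9} 3  {5,7,9} 3  {6,8,9} 1  {7,8,9} 3
  4 to go: {0,1,4,7} 4  {0,1,4,9} 4  {1,4,5,7} 6  {1,4,7,9} 12  {1,4,8,9} 6  {3,6,8,9} 1  {4,5,7,9} 12  {4,6,8,9} 4  {4,7,8,9} 12  {5,7,8,9} 6  {6,7,8,9} 4
  5 to go: {0,1,4,5,7} 10  {0,1,4,7,9} 20  {0,1,4,8,9} 10  {1,4,5,7,9} 30  {1,4,6,8,9} 10  {1,4,7,8,9} 30  {2,3,6,8,9} 1  {3,4,6,8,9} 5  {3,6,7,8,9} 5  {4,5,7,8,9} 30  {4,6,7,8,9} 20  {5,6,7,8,9} 10
  6 to go: {0,1,4,5,7,9} 60  {0,1,4,6,8,9} 20  {0,1,4,7,8,9} 60  {1,3,4,6,8,9} 15  {1,4,5,7,8,9} 90  {1,4,6,7,8,9} 60  {2,3,4,6,8,9} 6  {2,3,6,7,8,9} 6  {3,4,6,7,8,9} 30  {3,5,6,7,8,9} 15  {4,5,6,7,8,9} 60
  7 to go: {0,1,3,4,6,8,9} 35  {0,1,4,5,7,8,9} 210  {0,1,4,6,7,8,9} 140  {1,2,3,4,6,8,9} 21  {1,3,4,6,7,8,9} 105  {1,4,5,6,7,8,9} 210  {2,3,4,6,7,8,9} 42  {2,3,5,6,7,8,9} 21  {3,4,5,6,7,8,9} 105
  8 to go: {0,1,2,3,4,6,8,9} 56  {0,1,3,4,6,7,8,9} 280  {0,1,4,5,6,7,8,9} 560  {1,2,3,4,6,7,8,9} 168  {1,3,4,5,6,7,8,9} 420  {2,3,4,5,6,7,8,9} 168
  if 0:t drops first: 756 orders
  if 2:s drops first: 1260 orders
  if 5:p drops first: 504 orders
heap linearizations: 2520

2520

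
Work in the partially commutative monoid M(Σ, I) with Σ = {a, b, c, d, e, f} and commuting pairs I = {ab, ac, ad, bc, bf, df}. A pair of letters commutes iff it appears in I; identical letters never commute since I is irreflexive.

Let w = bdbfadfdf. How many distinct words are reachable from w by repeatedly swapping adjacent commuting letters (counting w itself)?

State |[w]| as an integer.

piece 0:b — minimal
piece 1:d rests on {0:b}
piece 2:b rests on {1:d}
piece 3:f — minimal
piece 4:a rests on {3:f}
piece 5:d rests on {2:b}
piece 6:f rests on {4:a}
piece 7:d rests on {5:d}
piece 8:f rests on {6:f}
minimal pieces: {0:b, 3:f}
ways to finish when only these pieces remain (= sum over removing one remaining piece with nothing left below it):
  1 left: {7}→1  {8}→1
  2 left: {5,7}→1  {6,8}→1  {7,8}→2
  3 left: {2,5,7}→1  {4,6,8}→1  {5,7,8}→3  {6,7,8}→3
  4 left: {1,2,5,7}→1  {2,5,7,8}→4  {3,4,6,8}→1  {4,6,7,8}→4  {5,6,7,8}→6
  5 left: {0,1,2,5,7}→1  {1,2,5,7,8}→5  {2,5,6,7,8}→10  {3,4,6,7,8}→5  {4,5,6,7,8}→10
  6 left: {0,1,2,5,7,8}→6  {1,2,5,6,7,8}→15  {2,4,5,6,7,8}→20  {3,4,5,6,7,8}→15
  7 left: {0,1,2,5,6,7,8}→21  {1,2,4,5,6,7,8}→35  {2,3,4,5,6,7,8}→35
  placing 0:b first → 70 extensions
  placing 3:f first → 56 extensions
total linear extensions = 126

126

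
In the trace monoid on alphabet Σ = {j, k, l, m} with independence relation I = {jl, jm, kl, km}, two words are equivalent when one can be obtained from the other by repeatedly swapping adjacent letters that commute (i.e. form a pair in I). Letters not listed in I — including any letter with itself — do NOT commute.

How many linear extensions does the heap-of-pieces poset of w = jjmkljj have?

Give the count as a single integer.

piece 0:j — minimal
piece 1:j rests on {0:j}
piece 2:m — minimal
piece 3:k rests on {1:j}
piece 4:l rests on {2:m}
piece 5:j rests on {3:k}
piece 6:j rests on {5:j}
minimal pieces: {0:j, 2:m}
ways to finish when only these pieces remain (= sum over removing one remaining piece with nothing left below it):
  1 left: {4}→1  {6}→1
  2 left: {2,4}→1  {4,6}→2  {5,6}→1
  3 left: {2,4,6}→3  {3,5,6}→1  {4,5,6}→3
  4 left: {1,3,5,6}→1  {2,4,5,6}→6  {3,4,5,6}→4
  5 left: {0,1,3,5,6}→1  {1,3,4,5,6}→5  {2,3,4,5,6}→10
  placing 0:j first → 15 extensions
  placing 2:m first → 6 extensions
total linear extensions = 21

21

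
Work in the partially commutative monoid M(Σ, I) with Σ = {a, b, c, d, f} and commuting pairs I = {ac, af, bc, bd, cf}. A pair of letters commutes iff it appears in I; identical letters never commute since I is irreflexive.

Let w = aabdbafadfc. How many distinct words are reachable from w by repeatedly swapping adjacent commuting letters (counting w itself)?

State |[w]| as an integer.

piece 0:a — minimal
piece 1:a rests on {0:a}
piece 2:b rests on {1:a}
piece 3:d rests on {1:a}
piece 4:b rests on {2:b}
piece 5:a rests on {3:d, 4:b}
piece 6:f rests on {3:d, 4:b}
piece 7:a rests on {5:a}
piece 8:d rests on {6:f, 7:a}
piece 9:f rests on {8:d}
piece 10:c rests on {8:d}
minimal pieces: {0:a}
ways to finish when only these pieces remain (= sum over removing one remaining piece with nothing left below it):
  1 left: {9}→1  {10}→1
  2 left: {9,10}→2
  3 left: {8,9,10}→2
  4 left: {6,8,9,10}→2  {7,8,9,10}→2
  5 left: {5,7,8,9,10}→2  {6,7,8,9,10}→4
  6 left: {5,6,7,8,9,10}→6
  7 left: {3,5,6,7,8,9,10}→6  {4,5,6,7,8,9,10}→6
  8 left: {2,4,5,6,7,8,9,10}→6  {3,4,5,6,7,8,9,10}→12
  9 left: {2,3,4,5,6,7,8,9,10}→18
  placing 0:a first → 18 extensions

18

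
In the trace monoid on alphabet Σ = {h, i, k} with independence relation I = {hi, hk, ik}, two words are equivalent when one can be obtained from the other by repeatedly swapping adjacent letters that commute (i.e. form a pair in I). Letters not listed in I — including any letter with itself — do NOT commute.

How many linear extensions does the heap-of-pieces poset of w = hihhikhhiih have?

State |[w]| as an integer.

drop 0:h onto floor
drop 1:i onto floor
drop 2:h onto {0:h}
drop 3:h onto {2:h}
drop 4:i onto {1:i}
drop 5:k onto floor
drop 6:h onto {3:h}
drop 7:h onto {6:h}
drop 8:i onto {4:i}
drop 9:i onto {8:i}
drop 10:h onto {7:h}
ground layer = {0:h, 1:i, 5:k}
drop-orders for the pieces not yet dropped (sum over which currently-grounded one goes next):
  1 to go: {5} 1  {9} 1  {10} 1
  2 to go: {5,9} 2  {5,10} 2  {7,10} 1  {8,9} 1  {9,10} 2
  3 to go: {4,8,9} 1  {5,7,10} 3  {5,8,9} 3  {5,9,10} 6  {6,7,10} 1  {7,9,10} 3  {8,9,10} 3
  4 to go: {1,4,8,9} 1  {3,6,7,10} 1  {4,5,8,9} 4  {4,8,9,10} 4  {5,6,7,10} 4  {5,7,9,10} 12  {5,8,9,10} 12  {6,7,9,10} 4  {7,8,9,10} 6
  5 to go: {1,4,5,8,9} 5  {1,4,8,9,10} 5  {2,3,6,7,10} 1  {3,5,6,7,10} 5  {3,6,7,9,10} 5  {4,5,8,9,10} 20  {4,7,8,9,10} 10  {5,6,7,9,10} 20  {5,7,8,9,10} 30  {6,7,8,9,10} 10
  6 to go: {0,2,3,6,7,10} 1  {1,4,5,8,9,10} 30  {1,4,7,8,9,10} 15  {2,3,5,6,7,10} 6  {2,3,6,7,9,10} 6  {3,5,6,7,9,10} 30  {3,6,7,8,9,10} 15  {4,5,7,8,9,10} 60  {4,6,7,8,9,10} 20  {5,6,7,8,9,10} 60
  7 to go: {0,2,3,5,6,7,10} 7  {0,2,3,6,7,9,10} 7  {1,4,5,7,8,9,10} 105  {1,4,6,7,8,9,10} 35  {2,3,5,6,7,9,10} 42  {2,3,6,7,8,9,10} 21  {3,4,6,7,8,9,10} 35  {3,5,6,7,8,9,10} 105  {4,5,6,7,8,9,10} 140
  8 to go: {0,2,3,5,6,7,9,10} 56  {0,2,3,6,7,8,9,10} 28  {1,3,4,6,7,8,9,10} 70  {1,4,5,6,7,8,9,10} 280  {2,3,4,6,7,8,9,10} 56  {2,3,5,6,7,8,9,10} 168  {3,4,5,6,7,8,9,10} 280
  9 to go: {0,2,3,4,6,7,8,9,10} 84  {0,2,3,5,6,7,8,9,10} 252  {1,2,3,4,6,7,8,9,10} 126  {1,3,4,5,6,7,8,9,10} 630  {2,3,4,5,6,7,8,9,10} 504
  if 0:h drops first: 1260 orders
  if 1:i drops first: 840 orders
  if 5:k drops first: 210 orders
heap linearizations: 2310

2310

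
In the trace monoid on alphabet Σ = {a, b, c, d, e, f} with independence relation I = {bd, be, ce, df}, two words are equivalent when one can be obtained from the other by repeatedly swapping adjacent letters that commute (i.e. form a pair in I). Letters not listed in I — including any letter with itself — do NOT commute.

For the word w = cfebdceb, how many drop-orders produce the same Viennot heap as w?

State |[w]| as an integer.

0(c) covers ∅
1(f) covers 0:c
2(e) covers 1:f
3(b) covers 1:f
4(d) covers 2:e
5(c) covers 3:b, 4:d
6(e) covers 4:d
7(b) covers 5:c
floor of heap: 0:c
completions by unplaced set U, small U first (add the entries for U minus each lowest piece of U):
  |U|=1: {6}:1  {7}:1
  |U|=2: {5,7}:1  {6,7}:2
  |U|=3: {3,5,7}:1  {5,6,7}:3
  |U|=4: {3,5,6,7}:4  {4,5,6,7}:3
  |U|=5: {2,4,5,6,7}:3  {3,4,5,6,7}:7
  |U|=6: {2,3,4,5,6,7}:10
  start at 0(c): 10

10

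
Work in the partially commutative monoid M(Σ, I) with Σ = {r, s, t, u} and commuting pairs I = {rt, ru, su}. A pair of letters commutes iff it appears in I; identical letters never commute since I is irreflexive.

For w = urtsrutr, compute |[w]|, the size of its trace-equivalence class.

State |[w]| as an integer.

#0=u has no predecessor
#1=r has no predecessor
#2=t depends on [0:u]
#3=s depends on [1:r, 2:t]
#4=r depends on [3:s]
#5=u depends on [2:t]
#6=t depends on [3:s, 5:u]
#7=r depends on [4:r]
sources: [0:u, 1:r]
N(rest) = Σ N(rest − s) over sources s of rest; N(one piece) = 1:
  size 1 → [6]=1  [7]=1
  size 2 → [4,7]=1  [5,6]=1  [6,7]=2
  size 3 → [4,6,7]=3  [5,6,7]=3
  size 4 → [3,4,6,7]=3  [4,5,6,7]=6
  size 5 → [1,3,4,6,7]=3  [3,4,5,6,7]=9
  size 6 → [1,3,4,5,6,7]=12  [2,3,4,5,6,7]=9
  first=0(u) contributes 21
  first=1(r) contributes 9
|[w]| = 30

30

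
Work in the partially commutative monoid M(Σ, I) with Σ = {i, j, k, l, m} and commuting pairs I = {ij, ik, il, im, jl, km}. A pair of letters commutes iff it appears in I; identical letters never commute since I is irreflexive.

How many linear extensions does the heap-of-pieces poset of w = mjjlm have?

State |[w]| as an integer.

3

drop 0:m onto floor
drop 1:j onto {0:m}
drop 2:j onto {1:j}
drop 3:l onto {0:m}
drop 4:m onto {2:j, 3:l}
ground layer = {0:m}
drop-orders for the pieces not yet dropped (sum over which currently-grounded one goes next):
  1 to go: {4} 1
  2 to go: {2,4} 1  {3,4} 1
  3 to go: {1,2,4} 1  {2,3,4} 2
  if 0:m drops first: 3 orders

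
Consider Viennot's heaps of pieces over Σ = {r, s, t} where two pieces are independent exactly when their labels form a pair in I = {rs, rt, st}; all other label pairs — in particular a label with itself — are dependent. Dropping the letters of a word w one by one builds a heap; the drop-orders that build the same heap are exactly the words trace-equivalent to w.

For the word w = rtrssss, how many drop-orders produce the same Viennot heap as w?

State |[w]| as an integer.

piece 0:r — minimal
piece 1:t — minimal
piece 2:r rests on {0:r}
piece 3:s — minimal
piece 4:s rests on {3:s}
piece 5:s rests on {4:s}
piece 6:s rests on {5:s}
minimal pieces: {0:r, 1:t, 3:s}
ways to finish when only these pieces remain (= sum over removing one remaining piece with nothing left below it):
  1 left: {1}→1  {2}→1  {6}→1
  2 left: {0,2}→1  {1,2}→2  {1,6}→2  {2,6}→2  {5,6}→1
  3 left: {0,1,2}→3  {0,2,6}→3  {1,2,6}→6  {1,5,6}→3  {2,5,6}→3  {4,5,6}→1
  4 left: {0,1,2,6}→12  {0,2,5,6}→6  {1,2,5,6}→12  {1,4,5,6}→4  {2,4,5,6}→4  {3,4,5,6}→1
  5 left: {0,1,2,5,6}→30  {0,2,4,5,6}→10  {1,2,4,5,6}→20  {1,3,4,5,6}→5  {2,3,4,5,6}→5
  placing 0:r first → 30 extensions
  placing 1:t first → 15 extensions
  placing 3:s first → 60 extensions
total linear extensions = 105

105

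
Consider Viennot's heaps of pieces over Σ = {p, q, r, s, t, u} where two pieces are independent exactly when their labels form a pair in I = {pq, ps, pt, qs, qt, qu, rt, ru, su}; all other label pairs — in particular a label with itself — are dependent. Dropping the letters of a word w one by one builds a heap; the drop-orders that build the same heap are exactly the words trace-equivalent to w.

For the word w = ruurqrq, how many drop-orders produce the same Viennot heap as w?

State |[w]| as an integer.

#0=r has no predecessor
#1=u has no predecessor
#2=u depends on [1:u]
#3=r depends on [0:r]
#4=q depends on [3:r]
#5=r depends on [4:q]
#6=q depends on [5:r]
sources: [0:r, 1:u]
N(rest) = Σ N(rest − s) over sources s of rest; N(one piece) = 1:
  size 1 → [2]=1  [6]=1
  size 2 → [1,2]=1  [2,6]=2  [5,6]=1
  size 3 → [1,2,6]=3  [2,5,6]=3  [4,5,6]=1
  size 4 → [1,2,5,6]=6  [2,4,5,6]=4  [3,4,5,6]=1
  size 5 → [0,3,4,5,6]=1  [1,2,4,5,6]=10  [2,3,4,5,6]=5
  first=0(r) contributes 15
  first=1(u) contributes 6
|[w]| = 21

21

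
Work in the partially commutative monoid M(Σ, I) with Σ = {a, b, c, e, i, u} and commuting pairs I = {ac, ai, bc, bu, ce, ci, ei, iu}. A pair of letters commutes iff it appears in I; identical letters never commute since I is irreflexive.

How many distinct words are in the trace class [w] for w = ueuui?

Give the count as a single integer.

drop 0:u onto floor
drop 1:e onto {0:u}
drop 2:u onto {1:e}
drop 3:u onto {2:u}
drop 4:i onto floor
ground layer = {0:u, 4:i}
drop-orders for the pieces not yet dropped (sum over which currently-grounded one goes next):
  1 to go: {3} 1  {4} 1
  2 to go: {2,3} 1  {3,4} 2
  3 to go: {1,2,3} 1  {2,3,4} 3
  if 0:u drops first: 4 orders
  if 4:i drops first: 1 orders
heap linearizations: 5

5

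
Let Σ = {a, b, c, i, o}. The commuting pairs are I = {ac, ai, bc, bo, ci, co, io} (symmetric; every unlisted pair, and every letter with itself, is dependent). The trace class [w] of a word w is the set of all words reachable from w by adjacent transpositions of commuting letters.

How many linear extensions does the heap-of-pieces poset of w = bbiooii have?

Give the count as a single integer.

#0=b has no predecessor
#1=b depends on [0:b]
#2=i depends on [1:b]
#3=o has no predecessor
#4=o depends on [3:o]
#5=i depends on [2:i]
#6=i depends on [5:i]
sources: [0:b, 3:o]
N(rest) = Σ N(rest − s) over sources s of rest; N(one piece) = 1:
  size 1 → [4]=1  [6]=1
  size 2 → [3,4]=1  [4,6]=2  [5,6]=1
  size 3 → [2,5,6]=1  [3,4,6]=3  [4,5,6]=3
  size 4 → [1,2,5,6]=1  [2,4,5,6]=4  [3,4,5,6]=6
  size 5 → [0,1,2,5,6]=1  [1,2,4,5,6]=5  [2,3,4,5,6]=10
  first=0(b) contributes 15
  first=3(o) contributes 6
|[w]| = 21

21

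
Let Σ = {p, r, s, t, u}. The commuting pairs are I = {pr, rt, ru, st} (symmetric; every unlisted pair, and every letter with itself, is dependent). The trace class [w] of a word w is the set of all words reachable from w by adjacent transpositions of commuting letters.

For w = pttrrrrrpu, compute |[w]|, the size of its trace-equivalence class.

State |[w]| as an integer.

0(p) covers ∅
1(t) covers 0:p
2(t) covers 1:t
3(r) covers ∅
4(r) covers 3:r
5(r) covers 4:r
6(r) covers 5:r
7(r) covers 6:r
8(p) covers 2:t
9(u) covers 8:p
floor of heap: 0:p, 3:r
completions by unplaced set U, small U first (add the entries for U minus each lowest piece of U):
  |U|=1: {7}:1  {9}:1
  |U|=2: {6,7}:1  {7,9}:2  {8,9}:1
  |U|=3: {2,8,9}:1  {5,6,7}:1  {6,7,9}:3  {7,8,9}:3
  |U|=4: {1,2,8,9}:1  {2,7,8,9}:4  {4,5,6,7}:1  {5,6,7,9}:4  {6,7,8,9}:6
  |U|=5: {0,1,2,8,9}:1  {1,2,7,8,9}:5  {2,6,7,8,9}:10  {3,4,5,6,7}:1  {4,5,6,7,9}:5  {5,6,7,8,9}:10
  |U|=6: {0,1,2,7,8,9}:6  {1,2,6,7,8,9}:15  {2,5,6,7,8,9}:20  {3,4,5,6,7,9}:6  {4,5,6,7,8,9}:15
  |U|=7: {0,1,2,6,7,8,9}:21  {1,2,5,6,7,8,9}:35  {2,4,5,6,7,8,9}:35  {3,4,5,6,7,8,9}:21
  |U|=8: {0,1,2,5,6,7,8,9}:56  {1,2,4,5,6,7,8,9}:70  {2,3,4,5,6,7,8,9}:56
  start at 0(p): 126
  start at 3(r): 126
sum over floor = 252

252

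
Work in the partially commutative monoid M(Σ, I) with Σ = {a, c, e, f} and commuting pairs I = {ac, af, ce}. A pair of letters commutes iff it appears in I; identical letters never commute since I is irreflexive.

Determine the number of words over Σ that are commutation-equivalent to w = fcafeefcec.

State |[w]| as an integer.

drop 0:f onto floor
drop 1:c onto {0:f}
drop 2:a onto floor
drop 3:f onto {1:c}
drop 4:e onto {2:a, 3:f}
drop 5:e onto {4:e}
drop 6:f onto {5:e}
drop 7:c onto {6:f}
drop 8:e onto {6:f}
drop 9:c onto {7:c}
ground layer = {0:f, 2:a}
drop-orders for the pieces not yet dropped (sum over which currently-grounded one goes next):
  1 to go: {8} 1  {9} 1
  2 to go: {7,9} 1  {8,9} 2
  3 to go: {7,8,9} 3
  4 to go: {6,7,8,9} 3
  5 to go: {5,6,7,8,9} 3
  6 to go: {4,5,6,7,8,9} 3
  7 to go: {2,4,5,6,7,8,9} 3  {3,4,5,6,7,8,9} 3
  8 to go: {1,3,4,5,6,7,8,9} 3  {2,3,4,5,6,7,8,9} 6
  if 0:f drops first: 9 orders
  if 2:a drops first: 3 orders
heap linearizations: 12

12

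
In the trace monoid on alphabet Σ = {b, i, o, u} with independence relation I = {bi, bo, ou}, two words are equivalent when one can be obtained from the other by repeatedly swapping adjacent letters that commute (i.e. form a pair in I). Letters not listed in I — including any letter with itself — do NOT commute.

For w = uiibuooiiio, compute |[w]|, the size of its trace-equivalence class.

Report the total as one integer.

12

#0=u has no predecessor
#1=i depends on [0:u]
#2=i depends on [1:i]
#3=b depends on [0:u]
#4=u depends on [2:i, 3:b]
#5=o depends on [2:i]
#6=o depends on [5:o]
#7=i depends on [4:u, 6:o]
#8=i depends on [7:i]
#9=i depends on [8:i]
#10=o depends on [9:i]
sources: [0:u]
N(rest) = Σ N(rest − s) over sources s of rest; N(one piece) = 1:
  size 1 → [10]=1
  size 2 → [9,10]=1
  size 3 → [8,9,10]=1
  size 4 → [7,8,9,10]=1
  size 5 → [4,7,8,9,10]=1  [6,7,8,9,10]=1
  size 6 → [3,4,7,8,9,10]=1  [4,6,7,8,9,10]=2  [5,6,7,8,9,10]=1
  size 7 → [3,4,6,7,8,9,10]=3  [4,5,6,7,8,9,10]=3
  size 8 → [2,4,5,6,7,8,9,10]=3  [3,4,5,6,7,8,9,10]=6
  size 9 → [1,2,4,5,6,7,8,9,10]=3  [2,3,4,5,6,7,8,9,10]=9
  first=0(u) contributes 12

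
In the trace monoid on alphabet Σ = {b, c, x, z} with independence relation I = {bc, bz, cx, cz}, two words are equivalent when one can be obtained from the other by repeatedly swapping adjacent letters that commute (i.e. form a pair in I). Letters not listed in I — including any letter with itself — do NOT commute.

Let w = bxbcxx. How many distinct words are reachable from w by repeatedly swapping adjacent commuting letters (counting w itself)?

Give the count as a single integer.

6

0(b) covers ∅
1(x) covers 0:b
2(b) covers 1:x
3(c) covers ∅
4(x) covers 2:b
5(x) covers 4:x
floor of heap: 0:b, 3:c
completions by unplaced set U, small U first (add the entries for U minus each lowest piece of U):
  |U|=1: {3}:1  {5}:1
  |U|=2: {3,5}:2  {4,5}:1
  |U|=3: {2,4,5}:1  {3,4,5}:3
  |U|=4: {1,2,4,5}:1  {2,3,4,5}:4
  start at 0(b): 5
  start at 3(c): 1
sum over floor = 6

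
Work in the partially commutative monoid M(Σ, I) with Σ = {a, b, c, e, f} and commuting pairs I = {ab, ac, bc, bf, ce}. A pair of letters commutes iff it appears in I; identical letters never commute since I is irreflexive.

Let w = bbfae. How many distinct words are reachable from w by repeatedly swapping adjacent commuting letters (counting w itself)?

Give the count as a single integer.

#0=b has no predecessor
#1=b depends on [0:b]
#2=f has no predecessor
#3=a depends on [2:f]
#4=e depends on [1:b, 3:a]
sources: [0:b, 2:f]
N(rest) = Σ N(rest − s) over sources s of rest; N(one piece) = 1:
  size 1 → [4]=1
  size 2 → [1,4]=1  [3,4]=1
  size 3 → [0,1,4]=1  [1,3,4]=2  [2,3,4]=1
  first=0(b) contributes 3
  first=2(f) contributes 3
|[w]| = 6

6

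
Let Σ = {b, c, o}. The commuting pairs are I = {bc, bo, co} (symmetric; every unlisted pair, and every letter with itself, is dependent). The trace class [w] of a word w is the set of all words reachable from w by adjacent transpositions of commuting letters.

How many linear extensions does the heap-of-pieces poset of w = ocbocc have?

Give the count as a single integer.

#0=o has no predecessor
#1=c has no predecessor
#2=b has no predecessor
#3=o depends on [0:o]
#4=c depends on [1:c]
#5=c depends on [4:c]
sources: [0:o, 1:c, 2:b]
N(rest) = Σ N(rest − s) over sources s of rest; N(one piece) = 1:
  size 1 → [2]=1  [3]=1  [5]=1
  size 2 → [0,3]=1  [2,3]=2  [2,5]=2  [3,5]=2  [4,5]=1
  size 3 → [0,2,3]=3  [0,3,5]=3  [1,4,5]=1  [2,3,5]=6  [2,4,5]=3  [3,4,5]=3
  size 4 → [0,2,3,5]=12  [0,3,4,5]=6  [1,2,4,5]=4  [1,3,4,5]=4  [2,3,4,5]=12
  first=0(o) contributes 20
  first=1(c) contributes 30
  first=2(b) contributes 10
|[w]| = 60

60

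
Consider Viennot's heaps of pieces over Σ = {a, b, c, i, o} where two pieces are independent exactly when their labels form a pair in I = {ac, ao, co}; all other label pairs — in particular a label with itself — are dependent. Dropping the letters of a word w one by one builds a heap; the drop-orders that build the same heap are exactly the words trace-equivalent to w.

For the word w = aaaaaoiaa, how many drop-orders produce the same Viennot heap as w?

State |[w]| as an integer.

drop 0:a onto floor
drop 1:a onto {0:a}
drop 2:a onto {1:a}
drop 3:a onto {2:a}
drop 4:a onto {3:a}
drop 5:o onto floor
drop 6:i onto {4:a, 5:o}
drop 7:a onto {6:i}
drop 8:a onto {7:a}
ground layer = {0:a, 5:o}
drop-orders for the pieces not yet dropped (sum over which currently-grounded one goes next):
  1 to go: {8} 1
  2 to go: {7,8} 1
  3 to go: {6,7,8} 1
  4 to go: {4,6,7,8} 1  {5,6,7,8} 1
  5 to go: {3,4,6,7,8} 1  {4,5,6,7,8} 2
  6 to go: {2,3,4,6,7,8} 1  {3,4,5,6,7,8} 3
  7 to go: {1,2,3,4,6,7,8} 1  {2,3,4,5,6,7,8} 4
  if 0:a drops first: 5 orders
  if 5:o drops first: 1 orders
heap linearizations: 6

6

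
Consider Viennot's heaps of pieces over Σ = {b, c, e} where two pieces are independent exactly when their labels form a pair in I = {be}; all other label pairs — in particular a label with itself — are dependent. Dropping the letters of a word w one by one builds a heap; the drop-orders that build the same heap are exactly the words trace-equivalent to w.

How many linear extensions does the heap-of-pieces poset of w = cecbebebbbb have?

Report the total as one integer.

piece 0:c — minimal
piece 1:e rests on {0:c}
piece 2:c rests on {1:e}
piece 3:b rests on {2:c}
piece 4:e rests on {2:c}
piece 5:b rests on {3:b}
piece 6:e rests on {4:e}
piece 7:b rests on {5:b}
piece 8:b rests on {7:b}
piece 9:b rests on {8:b}
piece 10:b rests on {9:b}
minimal pieces: {0:c}
ways to finish when only these pieces remain (= sum over removing one remaining piece with nothing left below it):
  1 left: {6}→1  {10}→1
  2 left: {4,6}→1  {6,10}→2  {9,10}→1
  3 left: {4,6,10}→3  {6,9,10}→3  {8,9,10}→1
  4 left: {4,6,9,10}→6  {6,8,9,10}→4  {7,8,9,10}→1
  5 left: {4,6,8,9,10}→10  {5,7,8,9,10}→1  {6,7,8,9,10}→5
  6 left: {3,5,7,8,9,10}→1  {4,6,7,8,9,10}→15  {5,6,7,8,9,10}→6
  7 left: {3,5,6,7,8,9,10}→7  {4,5,6,7,8,9,10}→21
  8 left: {3,4,5,6,7,8,9,10}→28
  9 left: {2,3,4,5,6,7,8,9,10}→28
  placing 0:c first → 28 extensions

28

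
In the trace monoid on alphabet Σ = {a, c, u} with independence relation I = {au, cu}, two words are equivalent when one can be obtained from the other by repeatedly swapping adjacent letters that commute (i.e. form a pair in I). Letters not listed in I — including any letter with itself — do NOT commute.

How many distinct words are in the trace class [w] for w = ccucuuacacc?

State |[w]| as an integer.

165

drop 0:c onto floor
drop 1:c onto {0:c}
drop 2:u onto floor
drop 3:c onto {1:c}
drop 4:u onto {2:u}
drop 5:u onto {4:u}
drop 6:a onto {3:c}
drop 7:c onto {6:a}
drop 8:a onto {7:c}
drop 9:c onto {8:a}
drop 10:c onto {9:c}
ground layer = {0:c, 2:u}
drop-orders for the pieces not yet dropped (sum over which currently-grounded one goes next):
  1 to go: {5} 1  {10} 1
  2 to go: {4,5} 1  {5,10} 2  {9,10} 1
  3 to go: {2,4,5} 1  {4,5,10} 3  {5,9,10} 3  {8,9,10} 1
  4 to go: {2,4,5,10} 4  {4,5,9,10} 6  {5,8,9,10} 4  {7,8,9,10} 1
  5 to go: {2,4,5,9,10} 10  {4,5,8,9,10} 10  {5,7,8,9,10} 5  {6,7,8,9,10} 1
  6 to go: {2,4,5,8,9,10} 20  {3,6,7,8,9,10} 1  {4,5,7,8,9,10} 15  {5,6,7,8,9,10} 6
  7 to go: {1,3,6,7,8,9,10} 1  {2,4,5,7,8,9,10} 35  {3,5,6,7,8,9,10} 7  {4,5,6,7,8,9,10} 21
  8 to go: {0,1,3,6,7,8,9,10} 1  {1,3,5,6,7,8,9,10} 8  {2,4,5,6,7,8,9,10} 56  {3,4,5,6,7,8,9,10} 28
  9 to go: {0,1,3,5,6,7,8,9,10} 9  {1,3,4,5,6,7,8,9,10} 36  {2,3,4,5,6,7,8,9,10} 84
  if 0:c drops first: 120 orders
  if 2:u drops first: 45 orders
heap linearizations: 165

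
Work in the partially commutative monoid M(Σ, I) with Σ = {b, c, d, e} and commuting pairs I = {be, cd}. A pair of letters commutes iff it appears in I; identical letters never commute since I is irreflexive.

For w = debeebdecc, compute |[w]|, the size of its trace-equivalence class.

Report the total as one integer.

0(d) covers ∅
1(e) covers 0:d
2(b) covers 0:d
3(e) covers 1:e
4(e) covers 3:e
5(b) covers 2:b
6(d) covers 4:e, 5:b
7(e) covers 6:d
8(c) covers 7:e
9(c) covers 8:c
floor of heap: 0:d
completions by unplaced set U, small U first (add the entries for U minus each lowest piece of U):
  |U|=1: {9}:1
  |U|=2: {8,9}:1
  |U|=3: {7,8,9}:1
  |U|=4: {6,7,8,9}:1
  |U|=5: {4,6,7,8,9}:1  {5,6,7,8,9}:1
  |U|=6: {2,5,6,7,8,9}:1  {3,4,6,7,8,9}:1  {4,5,6,7,8,9}:2
  |U|=7: {1,3,4,6,7,8,9}:1  {2,4,5,6,7,8,9}:3  {3,4,5,6,7,8,9}:3
  |U|=8: {1,3,4,5,6,7,8,9}:4  {2,3,4,5,6,7,8,9}:6
  start at 0(d): 10

10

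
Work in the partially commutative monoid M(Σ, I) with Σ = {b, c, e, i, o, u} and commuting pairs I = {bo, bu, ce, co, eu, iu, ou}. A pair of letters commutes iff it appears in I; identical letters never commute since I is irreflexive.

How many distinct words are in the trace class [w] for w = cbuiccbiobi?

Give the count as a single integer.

drop 0:c onto floor
drop 1:b onto {0:c}
drop 2:u onto {0:c}
drop 3:i onto {1:b}
drop 4:c onto {2:u, 3:i}
drop 5:c onto {4:c}
drop 6:b onto {5:c}
drop 7:i onto {6:b}
drop 8:o onto {7:i}
drop 9:b onto {7:i}
drop 10:i onto {8:o, 9:b}
ground layer = {0:c}
drop-orders for the pieces not yet dropped (sum over which currently-grounded one goes next):
  1 to go: {10} 1
  2 to go: {8,10} 1  {9,10} 1
  3 to go: {8,9,10} 2
  4 to go: {7,8,9,10} 2
  5 to go: {6,7,8,9,10} 2
  6 to go: {5,6,7,8,9,10} 2
  7 to go: {4,5,6,7,8,9,10} 2
  8 to go: {2,4,5,6,7,8,9,10} 2  {3,4,5,6,7,8,9,10} 2
  9 to go: {1,3,4,5,6,7,8,9,10} 2  {2,3,4,5,6,7,8,9,10} 4
  if 0:c drops first: 6 orders

6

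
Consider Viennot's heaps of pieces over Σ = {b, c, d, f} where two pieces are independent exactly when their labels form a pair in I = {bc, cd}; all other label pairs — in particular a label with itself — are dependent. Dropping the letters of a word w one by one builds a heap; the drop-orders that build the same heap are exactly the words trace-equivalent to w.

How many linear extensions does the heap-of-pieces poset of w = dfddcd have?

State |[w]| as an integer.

4

#0=d has no predecessor
#1=f depends on [0:d]
#2=d depends on [1:f]
#3=d depends on [2:d]
#4=c depends on [1:f]
#5=d depends on [3:d]
sources: [0:d]
N(rest) = Σ N(rest − s) over sources s of rest; N(one piece) = 1:
  size 1 → [4]=1  [5]=1
  size 2 → [3,5]=1  [4,5]=2
  size 3 → [2,3,5]=1  [3,4,5]=3
  size 4 → [2,3,4,5]=4
  first=0(d) contributes 4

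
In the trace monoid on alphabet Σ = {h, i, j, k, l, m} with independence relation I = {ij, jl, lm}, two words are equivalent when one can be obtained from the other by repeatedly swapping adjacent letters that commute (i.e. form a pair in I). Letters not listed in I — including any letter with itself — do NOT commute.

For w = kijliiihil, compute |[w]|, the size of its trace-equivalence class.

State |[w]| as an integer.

6

0(k) covers ∅
1(i) covers 0:k
2(j) covers 0:k
3(l) covers 1:i
4(i) covers 3:l
5(i) covers 4:i
6(i) covers 5:i
7(h) covers 2:j, 6:i
8(i) covers 7:h
9(l) covers 8:i
floor of heap: 0:k
completions by unplaced set U, small U first (add the entries for U minus each lowest piece of U):
  |U|=1: {9}:1
  |U|=2: {8,9}:1
  |U|=3: {7,8,9}:1
  |U|=4: {2,7,8,9}:1  {6,7,8,9}:1
  |U|=5: {2,6,7,8,9}:2  {5,6,7,8,9}:1
  |U|=6: {2,5,6,7,8,9}:3  {4,5,6,7,8,9}:1
  |U|=7: {2,4,5,6,7,8,9}:4  {3,4,5,6,7,8,9}:1
  |U|=8: {1,3,4,5,6,7,8,9}:1  {2,3,4,5,6,7,8,9}:5
  start at 0(k): 6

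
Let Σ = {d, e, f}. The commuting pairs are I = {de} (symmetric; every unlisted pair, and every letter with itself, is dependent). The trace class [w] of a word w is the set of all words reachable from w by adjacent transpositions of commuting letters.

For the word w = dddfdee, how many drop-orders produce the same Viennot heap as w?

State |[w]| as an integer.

drop 0:d onto floor
drop 1:d onto {0:d}
drop 2:d onto {1:d}
drop 3:f onto {2:d}
drop 4:d onto {3:f}
drop 5:e onto {3:f}
drop 6:e onto {5:e}
ground layer = {0:d}
drop-orders for the pieces not yet dropped (sum over which currently-grounded one goes next):
  1 to go: {4} 1  {6} 1
  2 to go: {4,6} 2  {5,6} 1
  3 to go: {4,5,6} 3
  4 to go: {3,4,5,6} 3
  5 to go: {2,3,4,5,6} 3
  if 0:d drops first: 3 orders

3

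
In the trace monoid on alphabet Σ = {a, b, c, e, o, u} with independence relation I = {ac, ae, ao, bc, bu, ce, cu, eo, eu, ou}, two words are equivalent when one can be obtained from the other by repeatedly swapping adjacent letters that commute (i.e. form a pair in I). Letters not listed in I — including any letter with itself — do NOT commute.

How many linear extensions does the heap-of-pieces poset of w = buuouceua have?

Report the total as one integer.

375

piece 0:b — minimal
piece 1:u — minimal
piece 2:u rests on {1:u}
piece 3:o rests on {0:b}
piece 4:u rests on {2:u}
piece 5:c rests on {3:o}
piece 6:e rests on {0:b}
piece 7:u rests on {4:u}
piece 8:a rests on {0:b, 7:u}
minimal pieces: {0:b, 1:u}
ways to finish when only these pieces remain (= sum over removing one remaining piece with nothing left below it):
  1 left: {5}→1  {6}→1  {8}→1
  2 left: {3,5}→1  {5,6}→2  {5,8}→2  {6,8}→2  {7,8}→1
  3 left: {3,5,6}→3  {3,5,8}→3  {4,7,8}→1  {5,6,8}→6  {5,7,8}→3  {6,7,8}→3
  4 left: {2,4,7,8}→1  {3,5,6,8}→12  {3,5,7,8}→6  {4,5,7,8}→4  {4,6,7,8}→4  {5,6,7,8}→12
  5 left: {0,3,5,6,8}→12  {1,2,4,7,8}→1  {2,4,5,7,8}→5  {2,4,6,7,8}→5  {3,4,5,7,8}→10  {3,5,6,7,8}→30  {4,5,6,7,8}→20
  6 left: {0,3,5,6,7,8}→42  {1,2,4,5,7,8}→6  {1,2,4,6,7,8}→6  {2,3,4,5,7,8}→15  {2,4,5,6,7,8}→30  {3,4,5,6,7,8}→60
  7 left: {0,3,4,5,6,7,8}→102  {1,2,3,4,5,7,8}→21  {1,2,4,5,6,7,8}→42  {2,3,4,5,6,7,8}→105
  placing 0:b first → 168 extensions
  placing 1:u first → 207 extensions
total linear extensions = 375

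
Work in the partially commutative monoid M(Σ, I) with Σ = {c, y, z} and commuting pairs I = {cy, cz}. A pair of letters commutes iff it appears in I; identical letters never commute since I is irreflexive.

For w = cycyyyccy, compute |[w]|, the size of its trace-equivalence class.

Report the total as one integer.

#0=c has no predecessor
#1=y has no predecessor
#2=c depends on [0:c]
#3=y depends on [1:y]
#4=y depends on [3:y]
#5=y depends on [4:y]
#6=c depends on [2:c]
#7=c depends on [6:c]
#8=y depends on [5:y]
sources: [0:c, 1:y]
N(rest) = Σ N(rest − s) over sources s of rest; N(one piece) = 1:
  size 1 → [7]=1  [8]=1
  size 2 → [5,8]=1  [6,7]=1  [7,8]=2
  size 3 → [2,6,7]=1  [4,5,8]=1  [5,7,8]=3  [6,7,8]=3
  size 4 → [0,2,6,7]=1  [2,6,7,8]=4  [3,4,5,8]=1  [4,5,7,8]=4  [5,6,7,8]=6
  size 5 → [0,2,6,7,8]=5  [1,3,4,5,8]=1  [2,5,6,7,8]=10  [3,4,5,7,8]=5  [4,5,6,7,8]=10
  size 6 → [0,2,5,6,7,8]=15  [1,3,4,5,7,8]=6  [2,4,5,6,7,8]=20  [3,4,5,6,7,8]=15
  size 7 → [0,2,4,5,6,7,8]=35  [1,3,4,5,6,7,8]=21  [2,3,4,5,6,7,8]=35
  first=0(c) contributes 56
  first=1(y) contributes 70
|[w]| = 126

126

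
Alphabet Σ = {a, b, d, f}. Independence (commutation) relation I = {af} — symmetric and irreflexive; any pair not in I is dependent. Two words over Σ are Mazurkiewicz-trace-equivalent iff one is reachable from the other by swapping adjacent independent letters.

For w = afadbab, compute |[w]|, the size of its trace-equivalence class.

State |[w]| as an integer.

0(a) covers ∅
1(f) covers ∅
2(a) covers 0:a
3(d) covers 1:f, 2:a
4(b) covers 3:d
5(a) covers 4:b
6(b) covers 5:a
floor of heap: 0:a, 1:f
completions by unplaced set U, small U first (add the entries for U minus each lowest piece of U):
  |U|=1: {6}:1
  |U|=2: {5,6}:1
  |U|=3: {4,5,6}:1
  |U|=4: {3,4,5,6}:1
  |U|=5: {1,3,4,5,6}:1  {2,3,4,5,6}:1
  start at 0(a): 2
  start at 1(f): 1
sum over floor = 3

3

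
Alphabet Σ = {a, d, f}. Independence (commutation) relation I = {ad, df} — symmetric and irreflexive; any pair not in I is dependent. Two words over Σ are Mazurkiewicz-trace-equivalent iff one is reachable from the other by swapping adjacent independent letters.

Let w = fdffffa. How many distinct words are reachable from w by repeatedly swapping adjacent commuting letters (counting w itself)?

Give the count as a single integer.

7

piece 0:f — minimal
piece 1:d — minimal
piece 2:f rests on {0:f}
piece 3:f rests on {2:f}
piece 4:f rests on {3:f}
piece 5:f rests on {4:f}
piece 6:a rests on {5:f}
minimal pieces: {0:f, 1:d}
ways to finish when only these pieces remain (= sum over removing one remaining piece with nothing left below it):
  1 left: {1}→1  {6}→1
  2 left: {1,6}→2  {5,6}→1
  3 left: {1,5,6}→3  {4,5,6}→1
  4 left: {1,4,5,6}→4  {3,4,5,6}→1
  5 left: {1,3,4,5,6}→5  {2,3,4,5,6}→1
  placing 0:f first → 6 extensions
  placing 1:d first → 1 extensions
total linear extensions = 7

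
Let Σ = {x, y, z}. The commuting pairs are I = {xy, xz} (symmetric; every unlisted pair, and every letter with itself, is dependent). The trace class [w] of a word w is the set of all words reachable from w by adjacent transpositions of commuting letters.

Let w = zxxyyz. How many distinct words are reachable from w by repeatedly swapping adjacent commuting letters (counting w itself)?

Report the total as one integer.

drop 0:z onto floor
drop 1:x onto floor
drop 2:x onto {1:x}
drop 3:y onto {0:z}
drop 4:y onto {3:y}
drop 5:z onto {4:y}
ground layer = {0:z, 1:x}
drop-orders for the pieces not yet dropped (sum over which currently-grounded one goes next):
  1 to go: {2} 1  {5} 1
  2 to go: {1,2} 1  {2,5} 2  {4,5} 1
  3 to go: {1,2,5} 3  {2,4,5} 3  {3,4,5} 1
  4 to go: {0,3,4,5} 1  {1,2,4,5} 6  {2,3,4,5} 4
  if 0:z drops first: 10 orders
  if 1:x drops first: 5 orders
heap linearizations: 15

15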